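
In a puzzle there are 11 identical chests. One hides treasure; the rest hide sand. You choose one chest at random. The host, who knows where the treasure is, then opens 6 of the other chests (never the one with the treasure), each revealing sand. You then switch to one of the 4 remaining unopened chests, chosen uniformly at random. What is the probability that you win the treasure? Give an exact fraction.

5/22

Your original chest holds the treasure with probability 1/11, so the other 10 collectively hold it with probability 10/11.
The host can always find 6 empty chests to open, so the reveals don't change that 10/11; it is now spread over the 4 remaining unopened chests.
P(win by switching) = (10/11) · (1/4) = 5/22.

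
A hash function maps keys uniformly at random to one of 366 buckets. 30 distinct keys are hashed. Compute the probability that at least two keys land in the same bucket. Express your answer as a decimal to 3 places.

0.705

It's easier to compute the probability that all 30 are distinct.
P(all distinct) = 366/366 · 365/366 · ··· · 337/366 ≈ 0.295.
So the probability of at least one match is 1 − 0.295 = 0.705.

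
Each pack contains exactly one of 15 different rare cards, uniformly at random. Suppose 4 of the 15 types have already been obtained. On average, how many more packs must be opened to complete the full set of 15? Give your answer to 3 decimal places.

45.298

Starting from 4 distinct types, each trial gives a new one with probability (15−i)/15 when i types are held, so the wait for the next new type is 15/(15−i).
E = 15/11 + 15/10 + 15/9 + 15/8 + 15/7 + 15/6 + 15/5 + 15/4 + 15/3 + 15/2 + 15/1 = 83711/1848 ≈ 45.298.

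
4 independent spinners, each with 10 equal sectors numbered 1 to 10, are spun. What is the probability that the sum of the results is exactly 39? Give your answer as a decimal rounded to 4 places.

0.0004

There are 10^4 = 10000 equally likely outcomes.
The number of ordered 4-tuples from {1,…,10} summing to 39 is 4.
P(sum = 39) = 4/10000 = 1/2500 ≈ 0.0004.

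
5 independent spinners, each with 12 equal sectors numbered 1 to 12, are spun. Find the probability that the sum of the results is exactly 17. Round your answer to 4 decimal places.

0.0073

There are 12^5 = 248832 equally likely outcomes.
The number of ordered 5-tuples from {1,…,12} summing to 17 is 1815.
P(sum = 17) = 1815/248832 = 605/82944 ≈ 0.0073.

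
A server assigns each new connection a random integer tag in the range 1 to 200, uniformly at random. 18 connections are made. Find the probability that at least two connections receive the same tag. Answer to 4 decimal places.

It's easier to compute the probability that all 18 are distinct.
P(all distinct) = 200/200 · 199/200 · ··· · 183/200 ≈ 0.4546.
So the probability of at least one match is 1 − 0.4546 = 0.5454.

0.5454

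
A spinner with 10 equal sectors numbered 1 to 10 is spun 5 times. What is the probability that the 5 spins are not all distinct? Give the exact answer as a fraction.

436/625

P(all 5 different) = 10/10 · 9/10 · ··· · 6/10 = 189/625.
P(at least two equal) = 1 − 189/625 = 436/625.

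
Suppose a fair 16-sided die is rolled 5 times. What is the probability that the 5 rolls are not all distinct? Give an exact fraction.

4097/8192

P(all 5 different) = 16/16 · 15/16 · ··· · 12/16 = 4095/8192.
P(at least two equal) = 1 − 4095/8192 = 4097/8192.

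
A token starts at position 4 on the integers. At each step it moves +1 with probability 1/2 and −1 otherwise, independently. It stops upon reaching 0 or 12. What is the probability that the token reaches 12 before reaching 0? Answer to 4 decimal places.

With a fair step, P(i) = ½P(i−1) + ½P(i+1) with P(0)=0, P(12)=1 has the linear solution P(i) = i/12.
P(4) = 4/12 = 1/3 ≈ 0.3333.

0.3333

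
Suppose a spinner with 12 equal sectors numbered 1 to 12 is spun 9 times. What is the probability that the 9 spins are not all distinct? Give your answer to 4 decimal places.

P(all 9 different) = 12/12 · 11/12 · ··· · 4/12 ≈ 0.0155.
P(at least two equal) = 1 − 0.0155 = 0.9845.

0.9845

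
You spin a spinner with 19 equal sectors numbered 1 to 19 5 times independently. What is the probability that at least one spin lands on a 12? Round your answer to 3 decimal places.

P(no spin lands on a 12) = (18/19)^5 ≈ 0.763.
P(at least one) = 1 − 0.763 = 0.237.

0.237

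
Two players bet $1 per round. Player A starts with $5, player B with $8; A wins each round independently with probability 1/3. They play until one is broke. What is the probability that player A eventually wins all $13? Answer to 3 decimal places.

Let r = q/p = (2/3)/(1/3) = 2. The recurrence P(i) = p·P(i+1) + q·P(i−1) with P(0)=0, P(13)=1 gives P(i) = (1 − r^i)/(1 − r^13).
P(5) = (1 − (2)^5) / (1 − (2)^13) = 31/8191 ≈ 0.004.

0.004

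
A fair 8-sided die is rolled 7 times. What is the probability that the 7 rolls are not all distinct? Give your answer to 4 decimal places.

P(all 7 different) = 8/8 · 7/8 · ··· · 2/8 ≈ 0.0192.
P(at least two equal) = 1 − 0.0192 = 0.9808.

0.9808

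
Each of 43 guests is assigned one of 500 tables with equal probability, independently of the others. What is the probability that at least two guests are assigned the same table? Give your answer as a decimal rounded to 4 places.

It's easier to compute the probability that all 43 are distinct.
P(all distinct) = 500/500 · 499/500 · ··· · 458/500 ≈ 0.1558.
So the probability of at least one match is 1 − 0.1558 = 0.8442.

0.8442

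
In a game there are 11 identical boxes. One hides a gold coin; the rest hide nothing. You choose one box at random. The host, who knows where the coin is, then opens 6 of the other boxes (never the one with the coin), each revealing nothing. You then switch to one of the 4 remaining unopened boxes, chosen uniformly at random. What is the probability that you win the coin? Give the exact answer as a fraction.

Your original box holds the coin with probability 1/11, so the other 10 collectively hold it with probability 10/11.
The host can always find 6 empty boxes to open, so the reveals don't change that 10/11; it is now spread over the 4 remaining unopened boxes.
P(win by switching) = (10/11) · (1/4) = 5/22.

5/22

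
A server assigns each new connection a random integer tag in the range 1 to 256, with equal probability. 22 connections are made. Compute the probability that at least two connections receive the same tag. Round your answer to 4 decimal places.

0.6049

It's easier to compute the probability that all 22 are distinct.
P(all distinct) = 256/256 · 255/256 · ··· · 235/256 ≈ 0.3951.
So the probability of at least one match is 1 − 0.3951 = 0.6049.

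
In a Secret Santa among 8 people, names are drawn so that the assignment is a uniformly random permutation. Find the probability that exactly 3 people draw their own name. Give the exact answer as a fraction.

Choose which 3 of the 8 are fixed: C(8,3) = 56 ways.
The remaining 5 must have no fixed point: D(5) = 44.
P = 56·44/40320 = 11/180.

11/180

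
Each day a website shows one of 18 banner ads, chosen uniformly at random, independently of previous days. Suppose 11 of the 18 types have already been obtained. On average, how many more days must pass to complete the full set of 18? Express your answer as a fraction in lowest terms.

Starting from 11 distinct types, each trial gives a new one with probability (18−i)/18 when i types are held, so the wait for the next new type is 18/(18−i).
E = 18/7 + 18/6 + 18/5 + 18/4 + 18/3 + 18/2 + 18/1 = 3267/70.

3267/70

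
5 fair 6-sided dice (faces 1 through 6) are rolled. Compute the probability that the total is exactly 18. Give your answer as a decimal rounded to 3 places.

0.100

There are 6^5 = 7776 equally likely outcomes.
The number of ordered 5-tuples from {1,…,6} summing to 18 is 780.
P(sum = 18) = 780/7776 = 65/648 ≈ 0.100.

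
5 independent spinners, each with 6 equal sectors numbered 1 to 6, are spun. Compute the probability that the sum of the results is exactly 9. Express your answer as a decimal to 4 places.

0.0090

There are 6^5 = 7776 equally likely outcomes.
The number of ordered 5-tuples from {1,…,6} summing to 9 is 70.
P(sum = 9) = 70/7776 = 35/3888 ≈ 0.0090.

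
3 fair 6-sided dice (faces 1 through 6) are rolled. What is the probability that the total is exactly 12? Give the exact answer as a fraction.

There are 6^3 = 216 equally likely outcomes.
The number of ordered 3-tuples from {1,…,6} summing to 12 is 25.
P(sum = 12) = 25/216.

25/216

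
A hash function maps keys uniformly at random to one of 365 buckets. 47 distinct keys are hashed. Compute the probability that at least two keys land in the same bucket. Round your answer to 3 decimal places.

It's easier to compute the probability that all 47 are distinct.
P(all distinct) = 365/365 · 364/365 · ··· · 319/365 ≈ 0.045.
So the probability of at least one match is 1 − 0.045 = 0.955.

0.955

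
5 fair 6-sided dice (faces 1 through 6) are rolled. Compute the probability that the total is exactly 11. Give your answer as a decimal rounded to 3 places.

0.026

There are 6^5 = 7776 equally likely outcomes.
The number of ordered 5-tuples from {1,…,6} summing to 11 is 205.
P(sum = 11) = 205/7776 ≈ 0.026.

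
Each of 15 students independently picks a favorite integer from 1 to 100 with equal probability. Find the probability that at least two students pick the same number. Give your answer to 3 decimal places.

0.669

It's easier to compute the probability that all 15 are distinct.
P(all distinct) = 100/100 · 99/100 · ··· · 86/100 ≈ 0.331.
So the probability of at least one match is 1 − 0.331 = 0.669.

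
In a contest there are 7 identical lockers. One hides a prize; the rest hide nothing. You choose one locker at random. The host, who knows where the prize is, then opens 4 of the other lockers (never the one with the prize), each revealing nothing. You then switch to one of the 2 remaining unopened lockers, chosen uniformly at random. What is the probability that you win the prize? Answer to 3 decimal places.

Your original locker holds the prize with probability 1/7, so the other 6 collectively hold it with probability 6/7.
The host can always find 4 empty lockers to open, so the reveals don't change that 6/7; it is now spread over the 2 remaining unopened lockers.
P(win by switching) = (6/7) · (1/2) = 3/7 ≈ 0.429.

0.429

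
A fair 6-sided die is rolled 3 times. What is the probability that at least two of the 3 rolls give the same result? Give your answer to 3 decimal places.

P(all 3 different) = 6/6 · 5/6 · ··· · 4/6 ≈ 0.556.
P(at least two equal) = 1 − 0.556 = 0.444.

0.444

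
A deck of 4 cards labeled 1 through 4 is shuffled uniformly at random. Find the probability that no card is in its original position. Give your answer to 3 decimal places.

This is the derangement probability: permutations of 4 with no fixed point.
D(4) = 4! · (1 − 1/1! + 1/2! − ··· + (−1)^4/4!) = 9.
P = 9/24 = 3/8 ≈ 0.375.

0.375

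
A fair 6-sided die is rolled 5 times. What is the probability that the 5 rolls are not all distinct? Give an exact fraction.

49/54

P(all 5 different) = 6/6 · 5/6 · ··· · 2/6 = 5/54.
P(at least two equal) = 1 − 5/54 = 49/54.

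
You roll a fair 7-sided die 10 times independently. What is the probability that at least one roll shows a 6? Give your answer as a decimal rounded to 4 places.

P(no roll shows a 6) = (6/7)^10 ≈ 0.2141.
P(at least one) = 1 − 0.2141 = 0.7859.

0.7859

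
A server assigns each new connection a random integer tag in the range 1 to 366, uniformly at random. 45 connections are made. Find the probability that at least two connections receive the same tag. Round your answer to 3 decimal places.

0.940

It's easier to compute the probability that all 45 are distinct.
P(all distinct) = 366/366 · 365/366 · ··· · 322/366 ≈ 0.060.
So the probability of at least one match is 1 − 0.060 = 0.940.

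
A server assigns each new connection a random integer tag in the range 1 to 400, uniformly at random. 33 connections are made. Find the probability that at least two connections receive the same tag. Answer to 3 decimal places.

It's easier to compute the probability that all 33 are distinct.
P(all distinct) = 400/400 · 399/400 · ··· · 368/400 ≈ 0.257.
So the probability of at least one match is 1 − 0.257 = 0.743.

0.743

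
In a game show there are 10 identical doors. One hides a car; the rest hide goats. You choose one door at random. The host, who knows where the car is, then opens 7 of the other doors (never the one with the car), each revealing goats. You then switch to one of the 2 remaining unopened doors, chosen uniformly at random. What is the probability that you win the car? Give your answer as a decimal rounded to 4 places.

Your original door holds the car with probability 1/10, so the other 9 collectively hold it with probability 9/10.
The host can always find 7 empty doors to open, so the reveals don't change that 9/10; it is now spread over the 2 remaining unopened doors.
P(win by switching) = (9/10) · (1/2) = 9/20 ≈ 0.4500.

0.4500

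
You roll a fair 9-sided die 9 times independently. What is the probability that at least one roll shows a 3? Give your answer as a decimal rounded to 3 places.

0.654

P(no roll shows a 3) = (8/9)^9 ≈ 0.346.
P(at least one) = 1 − 0.346 = 0.654.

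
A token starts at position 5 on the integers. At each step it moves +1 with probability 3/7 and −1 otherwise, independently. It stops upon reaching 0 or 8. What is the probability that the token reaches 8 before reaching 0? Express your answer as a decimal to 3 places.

Let r = q/p = (4/7)/(3/7) = 4/3. The recurrence P(i) = p·P(i+1) + q·P(i−1) with P(0)=0, P(8)=1 gives P(i) = (1 − r^i)/(1 − r^8).
P(5) = (1 − (4/3)^5) / (1 − (4/3)^8) = 21087/58975 ≈ 0.358.

0.358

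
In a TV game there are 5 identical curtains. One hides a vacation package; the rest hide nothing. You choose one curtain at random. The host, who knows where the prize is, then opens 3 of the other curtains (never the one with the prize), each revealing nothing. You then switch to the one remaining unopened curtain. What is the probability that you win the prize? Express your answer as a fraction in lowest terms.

4/5

Your original curtain holds the prize with probability 1/5, so the other 4 collectively hold it with probability 4/5.
The host can always find 3 empty curtains to open, so the reveals don't change that 4/5; it is now spread over the 1 remaining unopened curtain.
P(win by switching) = (4/5) · (1/1) = 4/5.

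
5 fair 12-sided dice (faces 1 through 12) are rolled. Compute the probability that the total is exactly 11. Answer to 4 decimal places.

There are 12^5 = 248832 equally likely outcomes.
The number of ordered 5-tuples from {1,…,12} summing to 11 is 210.
P(sum = 11) = 210/248832 = 35/41472 ≈ 0.0008.

0.0008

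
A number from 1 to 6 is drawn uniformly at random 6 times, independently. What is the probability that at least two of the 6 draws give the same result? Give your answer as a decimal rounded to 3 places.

0.985

P(all 6 different) = 6/6 · 5/6 · ··· · 1/6 ≈ 0.015.
P(at least two equal) = 1 − 0.015 = 0.985.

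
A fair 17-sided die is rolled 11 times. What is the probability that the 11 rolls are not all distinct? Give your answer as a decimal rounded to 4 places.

P(all 11 different) = 17/17 · 16/17 · ··· · 7/17 ≈ 0.0144.
P(at least two equal) = 1 − 0.0144 = 0.9856.

0.9856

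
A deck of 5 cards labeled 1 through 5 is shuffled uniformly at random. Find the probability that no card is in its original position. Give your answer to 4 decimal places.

0.3667

This is the derangement probability: permutations of 5 with no fixed point.
D(5) = 5! · (1 − 1/1! + 1/2! − ··· + (−1)^5/5!) = 44.
P = 44/120 = 11/30 ≈ 0.3667.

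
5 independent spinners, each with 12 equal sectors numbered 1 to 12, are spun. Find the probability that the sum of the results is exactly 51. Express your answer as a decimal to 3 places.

There are 12^5 = 248832 equally likely outcomes.
The number of ordered 5-tuples from {1,…,12} summing to 51 is 715.
P(sum = 51) = 715/248832 ≈ 0.003.

0.003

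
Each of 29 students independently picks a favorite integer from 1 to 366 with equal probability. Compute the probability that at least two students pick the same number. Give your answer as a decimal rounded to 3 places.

It's easier to compute the probability that all 29 are distinct.
P(all distinct) = 366/366 · 365/366 · ··· · 338/366 ≈ 0.320.
So the probability of at least one match is 1 − 0.320 = 0.680.

0.680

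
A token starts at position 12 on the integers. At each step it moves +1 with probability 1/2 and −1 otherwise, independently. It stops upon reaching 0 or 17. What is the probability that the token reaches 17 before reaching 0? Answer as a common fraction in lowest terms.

12/17

With a fair step, P(i) = ½P(i−1) + ½P(i+1) with P(0)=0, P(17)=1 has the linear solution P(i) = i/17.
P(12) = 12/17.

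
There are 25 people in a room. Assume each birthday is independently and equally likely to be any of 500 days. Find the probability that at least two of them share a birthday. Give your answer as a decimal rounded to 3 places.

0.457

It's easier to compute the probability that all 25 are distinct.
P(all distinct) = 500/500 · 499/500 · ··· · 476/500 ≈ 0.543.
So the probability of at least one match is 1 − 0.543 = 0.457.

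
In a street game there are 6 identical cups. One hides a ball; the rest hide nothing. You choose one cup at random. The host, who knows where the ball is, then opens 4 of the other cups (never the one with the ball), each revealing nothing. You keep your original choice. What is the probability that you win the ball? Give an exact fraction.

1/6

The host can always open 4 empty cups regardless of your choice, so the reveals give no information about your original cup.
P(win by staying) = 1/6.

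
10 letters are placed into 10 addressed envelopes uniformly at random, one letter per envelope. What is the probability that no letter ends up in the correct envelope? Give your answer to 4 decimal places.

This is the derangement probability: permutations of 10 with no fixed point.
D(10) = 10! · (1 − 1/1! + 1/2! − ··· + (−1)^10/10!) = 1334961.
P = 1334961/3628800 = 16481/44800 ≈ 0.3679.

0.3679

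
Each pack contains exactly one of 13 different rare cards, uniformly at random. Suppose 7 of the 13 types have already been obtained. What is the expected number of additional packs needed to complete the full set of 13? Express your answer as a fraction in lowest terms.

Starting from 7 distinct types, each trial gives a new one with probability (13−i)/13 when i types are held, so the wait for the next new type is 13/(13−i).
E = 13/6 + 13/5 + 13/4 + 13/3 + 13/2 + 13/1 = 637/20.

637/20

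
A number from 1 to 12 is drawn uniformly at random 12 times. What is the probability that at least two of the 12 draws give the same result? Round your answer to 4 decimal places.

0.9999

P(all 12 different) = 12/12 · 11/12 · ··· · 1/12 ≈ 0.0001.
P(at least two equal) = 1 − 0.0001 = 0.9999.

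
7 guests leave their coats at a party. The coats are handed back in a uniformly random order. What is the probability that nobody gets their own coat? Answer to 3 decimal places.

This is the derangement probability: permutations of 7 with no fixed point.
D(7) = 7! · (1 − 1/1! + 1/2! − ··· + (−1)^7/7!) = 1854.
P = 1854/5040 = 103/280 ≈ 0.368.

0.368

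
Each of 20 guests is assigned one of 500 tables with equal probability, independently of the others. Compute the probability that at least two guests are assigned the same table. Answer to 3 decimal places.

It's easier to compute the probability that all 20 are distinct.
P(all distinct) = 500/500 · 499/500 · ··· · 481/500 ≈ 0.680.
So the probability of at least one match is 1 − 0.680 = 0.320.

0.320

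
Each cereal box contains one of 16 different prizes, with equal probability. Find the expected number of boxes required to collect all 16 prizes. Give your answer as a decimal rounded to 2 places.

After i distinct types are collected, each trial gives a new one with probability (16−i)/16, so the expected wait for the next new type is 16/(16−i).
E = 16/16 + 16/15 + 16/14 + 16/13 + 16/12 + 16/11 + 16/10 + 16/9 + 16/8 + 16/7 + 16/6 + 16/5 + 16/4 + 16/3 + 16/2 + 16/1 = 2436559/45045 ≈ 54.09.

54.09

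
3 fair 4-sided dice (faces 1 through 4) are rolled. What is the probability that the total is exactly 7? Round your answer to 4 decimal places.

There are 4^3 = 64 equally likely outcomes.
The number of ordered 3-tuples from {1,…,4} summing to 7 is 12.
P(sum = 7) = 12/64 = 3/16 ≈ 0.1875.

0.1875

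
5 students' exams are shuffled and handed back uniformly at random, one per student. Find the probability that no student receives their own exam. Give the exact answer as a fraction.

11/30

This is the derangement probability: permutations of 5 with no fixed point.
D(5) = 5! · (1 − 1/1! + 1/2! − ··· + (−1)^5/5!) = 44.
P = 44/120 = 11/30.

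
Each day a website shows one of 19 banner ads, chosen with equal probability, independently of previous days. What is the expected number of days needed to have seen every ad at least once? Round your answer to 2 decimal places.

67.41

After i distinct types are collected, each trial gives a new one with probability (19−i)/19, so the expected wait for the next new type is 19/(19−i).
E = 19/19 + 19/18 + 19/17 + 19/16 + 19/15 + 19/14 + 19/13 + 19/12 + 19/11 + 19/10 + 19/9 + 19/8 + 19/7 + 19/6 + 19/5 + 19/4 + 19/3 + 19/2 + 19/1 = 275295799/4084080 ≈ 67.41.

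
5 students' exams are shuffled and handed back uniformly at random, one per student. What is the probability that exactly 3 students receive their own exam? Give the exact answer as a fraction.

1/12

Choose which 3 of the 5 are fixed: C(5,3) = 10 ways.
The remaining 2 must have no fixed point: D(2) = 1.
P = 10·1/120 = 1/12.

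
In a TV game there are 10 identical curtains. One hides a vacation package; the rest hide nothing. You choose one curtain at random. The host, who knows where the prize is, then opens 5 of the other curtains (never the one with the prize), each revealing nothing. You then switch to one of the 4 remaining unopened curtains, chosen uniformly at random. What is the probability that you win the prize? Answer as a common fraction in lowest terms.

Your original curtain holds the prize with probability 1/10, so the other 9 collectively hold it with probability 9/10.
The host can always find 5 empty curtains to open, so the reveals don't change that 9/10; it is now spread over the 4 remaining unopened curtains.
P(win by switching) = (9/10) · (1/4) = 9/40.

9/40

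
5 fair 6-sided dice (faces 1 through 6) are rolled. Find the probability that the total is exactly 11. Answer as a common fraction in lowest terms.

205/7776

There are 6^5 = 7776 equally likely outcomes.
The number of ordered 5-tuples from {1,…,6} summing to 11 is 205.
P(sum = 11) = 205/7776.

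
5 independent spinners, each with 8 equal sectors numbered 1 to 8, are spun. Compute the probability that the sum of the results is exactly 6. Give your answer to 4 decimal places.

0.0002

There are 8^5 = 32768 equally likely outcomes.
The number of ordered 5-tuples from {1,…,8} summing to 6 is 5.
P(sum = 6) = 5/32768 ≈ 0.0002.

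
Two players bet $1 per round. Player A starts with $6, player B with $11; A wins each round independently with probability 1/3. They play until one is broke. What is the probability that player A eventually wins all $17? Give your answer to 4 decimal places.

0.0005

Let r = q/p = (2/3)/(1/3) = 2. The recurrence P(i) = p·P(i+1) + q·P(i−1) with P(0)=0, P(17)=1 gives P(i) = (1 − r^i)/(1 − r^17).
P(6) = (1 − (2)^6) / (1 − (2)^17) = 63/131071 ≈ 0.0005.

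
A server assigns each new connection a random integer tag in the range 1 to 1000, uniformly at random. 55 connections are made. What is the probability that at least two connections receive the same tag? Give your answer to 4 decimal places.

It's easier to compute the probability that all 55 are distinct.
P(all distinct) = 1000/1000 · 999/1000 · ··· · 946/1000 ≈ 0.2203.
So the probability of at least one match is 1 − 0.2203 = 0.7797.

0.7797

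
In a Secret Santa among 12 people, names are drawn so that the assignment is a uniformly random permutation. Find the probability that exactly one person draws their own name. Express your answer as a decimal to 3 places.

Choose which one is fixed: C(12,1) = 12 ways.
The remaining 11 must have no fixed point: D(11) = 14684570.
P = 12·14684570/479001600 = 1468457/3991680 ≈ 0.368.

0.368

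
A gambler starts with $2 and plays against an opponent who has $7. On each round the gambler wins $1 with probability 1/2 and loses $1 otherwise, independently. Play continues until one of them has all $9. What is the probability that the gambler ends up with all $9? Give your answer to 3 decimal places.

With a fair step, P(i) = ½P(i−1) + ½P(i+1) with P(0)=0, P(9)=1 has the linear solution P(i) = i/9.
P(2) = 2/9 ≈ 0.222.

0.222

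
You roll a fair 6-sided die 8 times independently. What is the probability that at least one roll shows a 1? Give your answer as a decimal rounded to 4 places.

0.7674

P(no roll shows a 1) = (5/6)^8 ≈ 0.2326.
P(at least one) = 1 − 0.2326 = 0.7674.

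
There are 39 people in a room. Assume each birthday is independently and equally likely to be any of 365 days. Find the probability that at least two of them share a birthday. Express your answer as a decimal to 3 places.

It's easier to compute the probability that all 39 are distinct.
P(all distinct) = 365/365 · 364/365 · ··· · 327/365 ≈ 0.122.
So the probability of at least one match is 1 − 0.122 = 0.878.

0.878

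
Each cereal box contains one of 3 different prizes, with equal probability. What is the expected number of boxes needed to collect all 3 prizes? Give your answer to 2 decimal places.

5.50

After i distinct types are collected, each trial gives a new one with probability (3−i)/3, so the expected wait for the next new type is 3/(3−i).
E = 3/3 + 3/2 + 3/1 = 11/2 ≈ 5.50.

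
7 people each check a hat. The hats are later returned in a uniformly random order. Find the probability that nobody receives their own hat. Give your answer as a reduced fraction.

This is the derangement probability: permutations of 7 with no fixed point.
D(7) = 7! · (1 − 1/1! + 1/2! − ··· + (−1)^7/7!) = 1854.
P = 1854/5040 = 103/280.

103/280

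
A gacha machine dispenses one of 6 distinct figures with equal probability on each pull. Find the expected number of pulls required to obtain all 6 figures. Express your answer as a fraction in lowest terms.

147/10

After i distinct types are collected, each trial gives a new one with probability (6−i)/6, so the expected wait for the next new type is 6/(6−i).
E = 6/6 + 6/5 + 6/4 + 6/3 + 6/2 + 6/1 = 147/10.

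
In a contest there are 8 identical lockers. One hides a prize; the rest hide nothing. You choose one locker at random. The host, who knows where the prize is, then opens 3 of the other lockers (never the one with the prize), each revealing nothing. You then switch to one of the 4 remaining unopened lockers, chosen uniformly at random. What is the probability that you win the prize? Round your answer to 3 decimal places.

Your original locker holds the prize with probability 1/8, so the other 7 collectively hold it with probability 7/8.
The host can always find 3 empty lockers to open, so the reveals don't change that 7/8; it is now spread over the 4 remaining unopened lockers.
P(win by switching) = (7/8) · (1/4) = 7/32 ≈ 0.219.

0.219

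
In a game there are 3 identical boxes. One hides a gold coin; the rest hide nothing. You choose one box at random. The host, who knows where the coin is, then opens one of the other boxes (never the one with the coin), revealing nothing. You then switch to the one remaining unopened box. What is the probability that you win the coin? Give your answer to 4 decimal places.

0.6667

Your original box holds the coin with probability 1/3, so the other 2 collectively hold it with probability 2/3.
The host can always find an empty box to open, so this doesn't change that 2/3; it is now spread over the 1 remaining unopened box.
P(win by switching) = (2/3) · (1/1) = 2/3 ≈ 0.6667.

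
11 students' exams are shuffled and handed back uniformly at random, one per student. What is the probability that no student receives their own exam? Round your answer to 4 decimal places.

This is the derangement probability: permutations of 11 with no fixed point.
D(11) = 11! · (1 − 1/1! + 1/2! − ··· + (−1)^11/11!) = 14684570.
P = 14684570/39916800 = 1468457/3991680 ≈ 0.3679.

0.3679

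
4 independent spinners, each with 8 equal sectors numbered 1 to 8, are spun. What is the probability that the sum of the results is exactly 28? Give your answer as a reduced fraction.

35/4096

There are 8^4 = 4096 equally likely outcomes.
The number of ordered 4-tuples from {1,…,8} summing to 28 is 35.
P(sum = 28) = 35/4096.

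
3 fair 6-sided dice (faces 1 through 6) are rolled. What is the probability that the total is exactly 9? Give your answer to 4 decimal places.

0.1157

There are 6^3 = 216 equally likely outcomes.
The number of ordered 3-tuples from {1,…,6} summing to 9 is 25.
P(sum = 9) = 25/216 ≈ 0.1157.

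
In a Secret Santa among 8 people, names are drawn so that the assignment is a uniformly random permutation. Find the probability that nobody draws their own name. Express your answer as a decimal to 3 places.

This is the derangement probability: permutations of 8 with no fixed point.
D(8) = 8! · (1 − 1/1! + 1/2! − ··· + (−1)^8/8!) = 14833.
P = 14833/40320 = 2119/5760 ≈ 0.368.

0.368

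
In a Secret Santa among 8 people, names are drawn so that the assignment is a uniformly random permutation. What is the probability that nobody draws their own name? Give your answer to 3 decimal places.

0.368

This is the derangement probability: permutations of 8 with no fixed point.
D(8) = 8! · (1 − 1/1! + 1/2! − ··· + (−1)^8/8!) = 14833.
P = 14833/40320 = 2119/5760 ≈ 0.368.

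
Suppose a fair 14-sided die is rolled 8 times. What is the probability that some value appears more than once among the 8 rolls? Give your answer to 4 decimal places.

0.9180

P(all 8 different) = 14/14 · 13/14 · ··· · 7/14 ≈ 0.0820.
P(at least two equal) = 1 − 0.0820 = 0.9180.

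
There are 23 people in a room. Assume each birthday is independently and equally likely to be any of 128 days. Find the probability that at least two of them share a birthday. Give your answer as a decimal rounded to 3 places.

It's easier to compute the probability that all 23 are distinct.
P(all distinct) = 128/128 · 127/128 · ··· · 106/128 ≈ 0.122.
So the probability of at least one match is 1 − 0.122 = 0.878.

0.878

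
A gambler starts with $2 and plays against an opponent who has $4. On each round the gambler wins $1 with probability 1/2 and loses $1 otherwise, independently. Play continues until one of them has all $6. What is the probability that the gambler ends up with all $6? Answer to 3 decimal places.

With a fair step, P(i) = ½P(i−1) + ½P(i+1) with P(0)=0, P(6)=1 has the linear solution P(i) = i/6.
P(2) = 2/6 = 1/3 ≈ 0.333.

0.333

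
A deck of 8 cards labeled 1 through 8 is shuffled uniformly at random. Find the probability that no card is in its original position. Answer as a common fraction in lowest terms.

2119/5760

This is the derangement probability: permutations of 8 with no fixed point.
D(8) = 8! · (1 − 1/1! + 1/2! − ··· + (−1)^8/8!) = 14833.
P = 14833/40320 = 2119/5760.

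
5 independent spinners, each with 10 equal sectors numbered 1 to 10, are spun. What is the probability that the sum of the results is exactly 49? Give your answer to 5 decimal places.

There are 10^5 = 100000 equally likely outcomes.
The number of ordered 5-tuples from {1,…,10} summing to 49 is 5.
P(sum = 49) = 5/100000 = 1/20000 ≈ 0.00005.

0.00005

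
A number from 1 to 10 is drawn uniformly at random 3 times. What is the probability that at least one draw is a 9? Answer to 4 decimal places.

P(no draw is a 9) = (9/10)^3 ≈ 0.7290.
P(at least one) = 1 − 0.7290 = 0.2710.

0.2710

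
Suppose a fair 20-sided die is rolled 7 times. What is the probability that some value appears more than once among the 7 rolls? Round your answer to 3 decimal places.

P(all 7 different) = 20/20 · 19/20 · ··· · 14/20 ≈ 0.305.
P(at least two equal) = 1 − 0.305 = 0.695.

0.695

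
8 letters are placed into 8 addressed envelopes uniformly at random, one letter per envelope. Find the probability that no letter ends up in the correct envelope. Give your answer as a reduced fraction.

2119/5760

This is the derangement probability: permutations of 8 with no fixed point.
D(8) = 8! · (1 − 1/1! + 1/2! − ··· + (−1)^8/8!) = 14833.
P = 14833/40320 = 2119/5760.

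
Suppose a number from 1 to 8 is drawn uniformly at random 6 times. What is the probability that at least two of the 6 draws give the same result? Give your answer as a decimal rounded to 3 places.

P(all 6 different) = 8/8 · 7/8 · ··· · 3/8 ≈ 0.077.
P(at least two equal) = 1 − 0.077 = 0.923.

0.923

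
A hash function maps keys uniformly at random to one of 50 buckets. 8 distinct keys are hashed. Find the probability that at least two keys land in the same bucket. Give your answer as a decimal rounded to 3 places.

It's easier to compute the probability that all 8 are distinct.
P(all distinct) = 50/50 · 49/50 · ··· · 43/50 ≈ 0.554.
So the probability of at least one match is 1 − 0.554 = 0.446.

0.446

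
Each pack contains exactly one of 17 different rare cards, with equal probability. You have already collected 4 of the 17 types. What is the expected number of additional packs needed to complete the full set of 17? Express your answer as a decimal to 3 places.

Starting from 4 distinct types, each trial gives a new one with probability (17−i)/17 when i types are held, so the wait for the next new type is 17/(17−i).
E = 17/13 + 17/12 + 17/11 + 17/10 + 17/9 + 17/8 + 17/7 + 17/6 + 17/5 + 17/4 + 17/3 + 17/2 + 17/1 = 19481881/360360 ≈ 54.062.

54.062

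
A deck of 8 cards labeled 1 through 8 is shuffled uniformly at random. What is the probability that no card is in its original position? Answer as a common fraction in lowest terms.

2119/5760

This is the derangement probability: permutations of 8 with no fixed point.
D(8) = 8! · (1 − 1/1! + 1/2! − ··· + (−1)^8/8!) = 14833.
P = 14833/40320 = 2119/5760.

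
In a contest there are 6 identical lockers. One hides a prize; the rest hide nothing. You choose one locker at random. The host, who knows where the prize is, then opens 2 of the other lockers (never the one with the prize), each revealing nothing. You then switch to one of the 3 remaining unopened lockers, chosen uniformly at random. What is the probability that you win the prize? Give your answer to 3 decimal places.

Your original locker holds the prize with probability 1/6, so the other 5 collectively hold it with probability 5/6.
The host can always find 2 empty lockers to open, so the reveals don't change that 5/6; it is now spread over the 3 remaining unopened lockers.
P(win by switching) = (5/6) · (1/3) = 5/18 ≈ 0.278.

0.278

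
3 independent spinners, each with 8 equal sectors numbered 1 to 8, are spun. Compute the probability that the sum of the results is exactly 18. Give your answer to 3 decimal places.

0.055

There are 8^3 = 512 equally likely outcomes.
The number of ordered 3-tuples from {1,…,8} summing to 18 is 28.
P(sum = 18) = 28/512 = 7/128 ≈ 0.055.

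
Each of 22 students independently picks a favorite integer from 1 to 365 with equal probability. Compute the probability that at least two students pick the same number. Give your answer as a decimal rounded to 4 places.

It's easier to compute the probability that all 22 are distinct.
P(all distinct) = 365/365 · 364/365 · ··· · 344/365 ≈ 0.5243.
So the probability of at least one match is 1 − 0.5243 = 0.4757.

0.4757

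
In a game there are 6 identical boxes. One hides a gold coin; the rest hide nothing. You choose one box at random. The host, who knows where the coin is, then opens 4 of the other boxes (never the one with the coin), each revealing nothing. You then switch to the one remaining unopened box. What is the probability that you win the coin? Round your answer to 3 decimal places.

0.833

Your original box holds the coin with probability 1/6, so the other 5 collectively hold it with probability 5/6.
The host can always find 4 empty boxes to open, so the reveals don't change that 5/6; it is now spread over the 1 remaining unopened box.
P(win by switching) = (5/6) · (1/1) = 5/6 ≈ 0.833.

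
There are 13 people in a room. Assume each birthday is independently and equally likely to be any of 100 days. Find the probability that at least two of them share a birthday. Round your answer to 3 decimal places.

It's easier to compute the probability that all 13 are distinct.
P(all distinct) = 100/100 · 99/100 · ··· · 88/100 ≈ 0.443.
So the probability of at least one match is 1 − 0.443 = 0.557.

0.557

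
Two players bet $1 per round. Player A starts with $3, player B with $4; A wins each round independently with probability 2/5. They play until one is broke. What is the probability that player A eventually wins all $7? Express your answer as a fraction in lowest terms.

304/2059

Let r = q/p = (3/5)/(2/5) = 3/2. The recurrence P(i) = p·P(i+1) + q·P(i−1) with P(0)=0, P(7)=1 gives P(i) = (1 − r^i)/(1 − r^7).
P(3) = (1 − (3/2)^3) / (1 − (3/2)^7) = 304/2059.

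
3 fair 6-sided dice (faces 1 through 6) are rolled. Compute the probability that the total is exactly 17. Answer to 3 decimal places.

There are 6^3 = 216 equally likely outcomes.
The number of ordered 3-tuples from {1,…,6} summing to 17 is 3.
P(sum = 17) = 3/216 = 1/72 ≈ 0.014.

0.014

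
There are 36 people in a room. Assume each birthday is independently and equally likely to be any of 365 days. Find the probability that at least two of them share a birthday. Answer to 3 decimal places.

It's easier to compute the probability that all 36 are distinct.
P(all distinct) = 365/365 · 364/365 · ··· · 330/365 ≈ 0.168.
So the probability of at least one match is 1 − 0.168 = 0.832.

0.832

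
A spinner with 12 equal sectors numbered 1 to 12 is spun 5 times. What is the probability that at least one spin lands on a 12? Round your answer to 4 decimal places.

P(no spin lands on a 12) = (11/12)^5 ≈ 0.6472.
P(at least one) = 1 − 0.6472 = 0.3528.

0.3528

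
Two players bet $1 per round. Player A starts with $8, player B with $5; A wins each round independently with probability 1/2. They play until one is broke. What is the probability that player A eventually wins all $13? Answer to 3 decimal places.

0.615

With a fair step, P(i) = ½P(i−1) + ½P(i+1) with P(0)=0, P(13)=1 has the linear solution P(i) = i/13.
P(8) = 8/13 ≈ 0.615.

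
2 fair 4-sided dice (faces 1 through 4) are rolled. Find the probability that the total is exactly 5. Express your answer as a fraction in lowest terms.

There are 4^2 = 16 equally likely outcomes.
The number of ordered 2-tuples from {1,…,4} summing to 5 is 4.
P(sum = 5) = 4/16 = 1/4.

1/4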